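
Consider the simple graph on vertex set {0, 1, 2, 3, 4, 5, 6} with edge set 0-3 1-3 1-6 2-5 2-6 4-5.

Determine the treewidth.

A width-1 tree decomposition is:
Bags: B1 = {4, 5}  B2 = {2, 5}  B3 = {2, 6}  B4 = {1, 6}  B5 = {1, 3}  B6 = {0, 3}
Tree: B1–B2, B2–B3, B3–B4, B4–B5, B5–B6
Every bag has size at most 2, so the width is 2 − 1 = 1 and tw(G) ≤ 1. Since G has at least one edge (e.g. 4–5), it is not an edgeless graph, so tw(G) ≥ 1. Therefore the treewidth is 1.

1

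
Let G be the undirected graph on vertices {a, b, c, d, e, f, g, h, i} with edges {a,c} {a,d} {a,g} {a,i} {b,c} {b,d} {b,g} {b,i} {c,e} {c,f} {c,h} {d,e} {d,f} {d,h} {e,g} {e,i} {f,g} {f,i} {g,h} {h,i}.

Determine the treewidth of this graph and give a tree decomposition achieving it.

The largest bag has 5 vertices, giving width 4; this decomposition certifies tw(G) ≤ 4. For the lower bound: the 5 vertex sets {a,c}, {d,e}, {f,g}, {i}, {b} are disjoint, each induces a connected subgraph, and every pair is joined by at least one edge of G. Contracting each set to a single vertex therefore yields K_{5} as a minor, and since treewidth is minor-monotone, tw(G) ≥ tw(K_{5}) = 4. Hence tw(G) = 4 exactly.

Treewidth 4.
One optimal decomposition is:
Bags: B1 = {a, c, d, g, i}  B2 = {c, d, e, g, i}  B3 = {c, d, f, g, i}  B4 = {b, c, d, g, i}  B5 = {c, d, g, h, i}
Tree: B1–B2, B2–B3, B3–B4, B4–B5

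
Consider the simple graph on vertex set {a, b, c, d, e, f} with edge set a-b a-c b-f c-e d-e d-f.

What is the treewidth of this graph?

A width-2 tree decomposition is:
Bags: B1 = {c, d, e}  B2 = {c, d, f}  B3 = {b, c, f}  B4 = {a, b, c}
Tree: B1–B2, B2–B3, B3–B4
The largest bag has 3 vertices, giving width 2; this decomposition certifies tw(G) ≤ 2. The edges c–e–d–f–b–a–c form a cycle, so G is not a tree and its treewidth is at least 2. Hence tw(G) = 2 exactly.

2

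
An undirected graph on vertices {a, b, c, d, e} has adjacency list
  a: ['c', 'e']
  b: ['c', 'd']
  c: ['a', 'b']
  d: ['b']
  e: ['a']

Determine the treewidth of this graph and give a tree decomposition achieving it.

Treewidth 1.
One such decomposition:
Bags: B1 = {a, e}  B2 = {a, c}  B3 = {b, c}  B4 = {b, d}
Tree: B1–B2, B2–B3, B3–B4

Every bag has size at most 2, so the width is 2 − 1 = 1 and tw(G) ≤ 1. Any graph with an edge has treewidth ≥ 1, and G has the edge e–a. Combining the bounds, tw(G) = 1.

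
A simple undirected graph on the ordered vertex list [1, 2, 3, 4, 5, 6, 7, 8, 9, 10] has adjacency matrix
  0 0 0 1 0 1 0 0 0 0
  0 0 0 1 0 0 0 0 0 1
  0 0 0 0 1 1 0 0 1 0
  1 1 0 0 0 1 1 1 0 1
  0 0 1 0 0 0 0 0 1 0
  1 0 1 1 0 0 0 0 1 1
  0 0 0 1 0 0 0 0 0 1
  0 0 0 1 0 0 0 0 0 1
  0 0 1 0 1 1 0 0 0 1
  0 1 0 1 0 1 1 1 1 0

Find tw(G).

2

A width-2 tree decomposition is:
Bags: B1 = {4, 6, 10}  B2 = {2, 4, 10}  B3 = {4, 7, 10}  B4 = {4, 8, 10}  B5 = {6, 9, 10}  B6 = {1, 4, 6}  B7 = {3, 6, 9}  B8 = {3, 5, 9}
Tree: B1–B2, B1–B3, B2–B4, B1–B5, B1–B6, B5–B7, B7–B8
Every bag has size at most 3, so the width is 3 − 1 = 2 and tw(G) ≤ 2. On the other hand G contains the 3-clique {6, 9, 10}. A clique must lie in a single bag of any decomposition, so no decomposition can have width below 2. The upper and lower bounds meet at 2, so that is the treewidth.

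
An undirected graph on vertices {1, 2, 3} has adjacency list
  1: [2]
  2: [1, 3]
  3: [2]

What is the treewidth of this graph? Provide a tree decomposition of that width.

Each bag holds 2 vertices, so the decomposition has width 1, which upper-bounds the treewidth. Any graph with an edge has treewidth ≥ 1, and G has the edge 2–1. The upper and lower bounds meet at 1, so that is the treewidth.

Treewidth 1.
Bags: B1 = {1, 2}  B2 = {2, 3}
Tree: B1–B2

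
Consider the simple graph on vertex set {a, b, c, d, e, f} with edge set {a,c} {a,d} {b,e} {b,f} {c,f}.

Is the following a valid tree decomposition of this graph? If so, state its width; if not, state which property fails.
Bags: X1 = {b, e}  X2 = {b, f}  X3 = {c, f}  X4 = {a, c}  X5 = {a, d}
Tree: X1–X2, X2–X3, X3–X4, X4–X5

Yes; width 1.

Every vertex of G appears in some bag (union = {a, b, c, d, e, f}); every edge is covered by a bag; and for each vertex v the set of bags containing v is connected in the bag tree. The decomposition is therefore valid. The largest bag has 2 vertices, so the width is 1.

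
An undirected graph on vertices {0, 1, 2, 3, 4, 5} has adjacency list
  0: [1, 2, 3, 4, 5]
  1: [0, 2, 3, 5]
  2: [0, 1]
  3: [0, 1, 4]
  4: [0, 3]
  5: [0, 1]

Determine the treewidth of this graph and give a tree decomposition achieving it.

The largest bag has 3 vertices, giving width 2; this decomposition certifies tw(G) ≤ 2. For the lower bound, the 3 vertices {0, 1, 2} are pairwise adjacent, and any tree decomposition puts a clique entirely inside one bag — forcing width ≥ 2. Therefore the treewidth is 2.

Treewidth 2.
Bags: B1 = {0, 1, 3}  B2 = {0, 1, 2}  B3 = {0, 3, 4}  B4 = {0, 1, 5}
Tree: B1–B2, B1–B3, B2–B4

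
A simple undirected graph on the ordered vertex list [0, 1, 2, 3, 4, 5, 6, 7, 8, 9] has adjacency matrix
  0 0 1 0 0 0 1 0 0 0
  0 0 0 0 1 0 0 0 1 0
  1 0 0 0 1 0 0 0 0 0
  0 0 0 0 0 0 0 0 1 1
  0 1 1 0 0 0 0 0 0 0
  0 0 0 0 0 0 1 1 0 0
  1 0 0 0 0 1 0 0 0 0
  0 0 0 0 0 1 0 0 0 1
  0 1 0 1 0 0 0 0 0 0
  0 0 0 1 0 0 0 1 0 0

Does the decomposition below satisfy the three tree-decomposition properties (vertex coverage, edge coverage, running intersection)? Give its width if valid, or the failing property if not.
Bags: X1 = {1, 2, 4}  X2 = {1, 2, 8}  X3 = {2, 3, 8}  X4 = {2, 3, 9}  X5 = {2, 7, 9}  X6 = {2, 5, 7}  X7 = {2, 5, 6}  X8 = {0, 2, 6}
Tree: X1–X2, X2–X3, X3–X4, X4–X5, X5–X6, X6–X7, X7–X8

Every vertex of G appears in some bag (union = {0, 1, 2, 3, 4, 5, 6, 7, 8, 9}); every edge is covered by a bag; and for each vertex v the set of bags containing v is connected in the bag tree. The decomposition is therefore valid. The largest bag has 3 vertices, so the width is 2.

Yes; width 2.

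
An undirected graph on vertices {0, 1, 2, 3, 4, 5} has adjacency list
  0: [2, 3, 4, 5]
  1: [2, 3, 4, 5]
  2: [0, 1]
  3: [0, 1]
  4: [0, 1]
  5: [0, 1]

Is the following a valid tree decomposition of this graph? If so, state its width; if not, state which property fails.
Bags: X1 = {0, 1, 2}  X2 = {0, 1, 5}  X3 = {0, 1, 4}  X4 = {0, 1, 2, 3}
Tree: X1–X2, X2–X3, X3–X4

A tree decomposition must satisfy three properties: every vertex lies in some bag; for every edge, both endpoints lie together in some bag; and for every vertex, the bags containing it form a connected subtree. Here bags containing vertex 2 are not connected in the tree, so the decomposition is invalid.

No — bags containing vertex 2 are not connected in the tree.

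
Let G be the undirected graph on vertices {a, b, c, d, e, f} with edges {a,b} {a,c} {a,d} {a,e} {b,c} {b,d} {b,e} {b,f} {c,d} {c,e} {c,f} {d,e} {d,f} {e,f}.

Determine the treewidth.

A width-4 tree decomposition is:
Bags: B1 = {a, b, c, d, e}  B2 = {b, c, d, e, f}
Tree: B1–B2
Every bag has size at most 5, so the width is 5 − 1 = 4 and tw(G) ≤ 4. Conversely, {b, c, d, e, f} is a clique of size 5, and the vertices of any clique must share a bag in every tree decomposition; so some bag has ≥ 5 vertices and tw(G) ≥ 4. The upper and lower bounds meet at 4, so that is the treewidth.

4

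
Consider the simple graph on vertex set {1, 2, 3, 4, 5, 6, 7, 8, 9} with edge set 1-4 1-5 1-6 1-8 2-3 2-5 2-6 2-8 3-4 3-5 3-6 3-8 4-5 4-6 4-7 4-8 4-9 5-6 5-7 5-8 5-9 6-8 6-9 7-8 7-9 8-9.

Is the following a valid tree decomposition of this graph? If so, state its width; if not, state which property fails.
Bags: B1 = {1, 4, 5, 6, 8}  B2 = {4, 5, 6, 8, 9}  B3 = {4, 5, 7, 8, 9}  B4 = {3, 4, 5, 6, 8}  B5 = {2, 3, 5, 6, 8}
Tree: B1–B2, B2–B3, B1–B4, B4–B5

Yes; width 4.

Checking the three conditions: (i) the bags cover all of {1, 2, 3, 4, 5, 6, 7, 8, 9}; (ii) for each edge, some bag contains both endpoints; (iii) the bags containing any fixed vertex form a subtree. All hold, so the decomposition is valid with width 5 − 1 = 4.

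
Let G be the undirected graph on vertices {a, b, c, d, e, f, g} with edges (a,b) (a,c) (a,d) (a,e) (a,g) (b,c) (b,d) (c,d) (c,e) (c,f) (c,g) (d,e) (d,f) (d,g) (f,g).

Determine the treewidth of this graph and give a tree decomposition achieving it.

Treewidth 3.
One such decomposition:
Bags: B1 = {a, c, d, g}  B2 = {a, b, c, d}  B3 = {c, d, f, g}  B4 = {a, c, d, e}
Tree: B1–B2, B1–B3, B2–B4

Every bag has size at most 4, so the width is 4 − 1 = 3 and tw(G) ≤ 3. For the lower bound, the 4 vertices {a, c, d, g} are pairwise adjacent, and any tree decomposition puts a clique entirely inside one bag — forcing width ≥ 3. Therefore the treewidth is 3.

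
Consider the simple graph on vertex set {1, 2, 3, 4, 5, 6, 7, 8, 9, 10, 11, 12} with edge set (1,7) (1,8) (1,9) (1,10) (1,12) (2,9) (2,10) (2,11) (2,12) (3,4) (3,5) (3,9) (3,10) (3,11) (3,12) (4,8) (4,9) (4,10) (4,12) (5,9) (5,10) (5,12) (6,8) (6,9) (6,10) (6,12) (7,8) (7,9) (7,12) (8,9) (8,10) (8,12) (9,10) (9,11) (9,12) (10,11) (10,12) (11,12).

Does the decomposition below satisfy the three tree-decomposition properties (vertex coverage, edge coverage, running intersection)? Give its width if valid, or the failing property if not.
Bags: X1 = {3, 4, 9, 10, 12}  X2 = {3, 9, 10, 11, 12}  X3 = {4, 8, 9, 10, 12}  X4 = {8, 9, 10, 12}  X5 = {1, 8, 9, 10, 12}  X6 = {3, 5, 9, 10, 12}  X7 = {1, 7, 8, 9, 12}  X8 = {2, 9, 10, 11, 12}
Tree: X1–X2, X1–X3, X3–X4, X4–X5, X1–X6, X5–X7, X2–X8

No — vertex 6 appears in no bag.

A tree decomposition must satisfy three properties: every vertex lies in some bag; for every edge, both endpoints lie together in some bag; and for every vertex, the bags containing it form a connected subtree. Here vertex 6 appears in no bag, so the decomposition is invalid.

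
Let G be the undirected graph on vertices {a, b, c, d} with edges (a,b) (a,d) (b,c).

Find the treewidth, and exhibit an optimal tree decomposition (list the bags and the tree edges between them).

The largest bag has 2 vertices, giving width 1; this decomposition certifies tw(G) ≤ 1. G has an edge, so its treewidth is at least 1. The upper and lower bounds meet at 1, so that is the treewidth.

Treewidth 1.
Bags: B1 = {a, b}  B2 = {a, d}  B3 = {b, c}
Tree: B1–B2, B1–B3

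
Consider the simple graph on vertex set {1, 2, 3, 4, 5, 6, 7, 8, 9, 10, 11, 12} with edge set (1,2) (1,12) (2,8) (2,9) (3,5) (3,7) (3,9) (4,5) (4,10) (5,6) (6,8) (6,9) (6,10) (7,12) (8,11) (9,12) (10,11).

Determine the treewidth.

3

A width-3 tree decomposition is:
Bags: B1 = {4, 8, 10, 11}  B2 = {4, 6, 8, 10}  B3 = {4, 5, 6, 8}  B4 = {2, 5, 6, 8}  B5 = {2, 5, 6, 9}  B6 = {2, 3, 5, 9}  B7 = {1, 2, 3, 9}  B8 = {1, 3, 9, 12}  B9 = {1, 3, 7, 12}
Tree: B1–B2, B2–B3, B3–B4, B4–B5, B5–B6, B6–B7, B7–B8, B8–B9
The largest bag has 4 vertices, giving width 3; this decomposition certifies tw(G) ≤ 3. For the lower bound: the 4 vertex sets {4,10,11}, {8}, {6}, {2,3,5,9} are disjoint, each induces a connected subgraph, and every pair is joined by at least one edge of G. Contracting each set to a single vertex therefore yields K_{4} as a minor, and since treewidth is minor-monotone, tw(G) ≥ tw(K_{4}) = 3. Combining the bounds, tw(G) = 3.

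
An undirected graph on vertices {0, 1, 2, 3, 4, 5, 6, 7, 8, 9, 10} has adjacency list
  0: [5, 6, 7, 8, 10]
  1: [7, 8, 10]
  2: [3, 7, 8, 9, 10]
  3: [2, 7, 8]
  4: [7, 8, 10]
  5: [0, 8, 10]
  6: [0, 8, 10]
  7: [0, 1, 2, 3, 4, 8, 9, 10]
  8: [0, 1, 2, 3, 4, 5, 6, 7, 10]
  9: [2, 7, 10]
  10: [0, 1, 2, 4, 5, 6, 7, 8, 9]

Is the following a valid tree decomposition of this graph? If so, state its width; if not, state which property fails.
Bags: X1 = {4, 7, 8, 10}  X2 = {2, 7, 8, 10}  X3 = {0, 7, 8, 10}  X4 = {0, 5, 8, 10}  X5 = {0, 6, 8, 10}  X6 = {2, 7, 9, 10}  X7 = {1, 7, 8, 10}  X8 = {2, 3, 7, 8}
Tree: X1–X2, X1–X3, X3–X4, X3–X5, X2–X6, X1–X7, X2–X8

Vertex coverage: the bags together contain {0, 1, 2, 3, 4, 5, 6, 7, 8, 9, 10}, the full vertex set. Edge coverage: each edge of G has both endpoints in at least one bag. Running intersection: for every vertex, the bags containing it form a connected subtree. All three properties hold, so this is a valid tree decomposition of width max|bag| − 1 = 3, and hence tw(G) ≤ 3.

Yes; width 3.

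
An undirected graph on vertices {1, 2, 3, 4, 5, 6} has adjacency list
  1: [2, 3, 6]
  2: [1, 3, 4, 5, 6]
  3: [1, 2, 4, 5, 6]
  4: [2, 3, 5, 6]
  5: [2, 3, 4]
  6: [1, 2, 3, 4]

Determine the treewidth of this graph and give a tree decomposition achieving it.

Every bag has size at most 4, so the width is 4 − 1 = 3 and tw(G) ≤ 3. On the other hand G contains the 4-clique {1, 2, 3, 6}. A clique must lie in a single bag of any decomposition, so no decomposition can have width below 3. Hence tw(G) = 3 exactly.

Treewidth 3.
Bags: B1 = {2, 3, 4, 5}  B2 = {2, 3, 4, 6}  B3 = {1, 2, 3, 6}
Tree: B1–B2, B2–B3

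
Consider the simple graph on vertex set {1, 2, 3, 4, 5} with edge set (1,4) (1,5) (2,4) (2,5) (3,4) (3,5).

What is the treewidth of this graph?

2

A width-2 tree decomposition is:
Bags: B1 = {1, 4, 5}  B2 = {3, 4, 5}  B3 = {2, 4, 5}
Tree: B1–B2, B2–B3
The largest bag has 3 vertices, giving width 2; this decomposition certifies tw(G) ≤ 2. Since 1–4–3–5–1 is a cycle in G, G is not acyclic. Forests are exactly the graphs of treewidth ≤ 1, so tw(G) ≥ 2. Combining the bounds, tw(G) = 2.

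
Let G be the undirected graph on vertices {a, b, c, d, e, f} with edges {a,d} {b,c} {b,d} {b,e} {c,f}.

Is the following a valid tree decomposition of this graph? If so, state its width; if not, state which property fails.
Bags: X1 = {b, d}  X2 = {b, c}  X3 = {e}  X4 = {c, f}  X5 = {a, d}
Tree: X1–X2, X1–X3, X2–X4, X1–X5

No — edge (b,e) lies in no bag.

A tree decomposition must satisfy three properties: every vertex lies in some bag; for every edge, both endpoints lie together in some bag; and for every vertex, the bags containing it form a connected subtree. Here edge (b,e) lies in no bag, so the decomposition is invalid.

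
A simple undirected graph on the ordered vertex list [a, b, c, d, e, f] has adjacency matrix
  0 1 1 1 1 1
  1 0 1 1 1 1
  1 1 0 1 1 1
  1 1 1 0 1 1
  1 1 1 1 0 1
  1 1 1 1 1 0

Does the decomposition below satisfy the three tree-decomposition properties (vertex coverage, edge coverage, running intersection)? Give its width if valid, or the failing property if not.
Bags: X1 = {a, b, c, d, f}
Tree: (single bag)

A tree decomposition must satisfy three properties: every vertex lies in some bag; for every edge, both endpoints lie together in some bag; and for every vertex, the bags containing it form a connected subtree. Here vertex e appears in no bag, so the decomposition is invalid.

No — vertex e appears in no bag.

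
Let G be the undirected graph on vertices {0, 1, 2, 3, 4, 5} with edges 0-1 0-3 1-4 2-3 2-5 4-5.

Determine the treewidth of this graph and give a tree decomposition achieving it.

Each bag holds 3 vertices, so the decomposition has width 2, which upper-bounds the treewidth. Since 1–0–3–2–5–4–1 is a cycle in G, G is not acyclic. Forests are exactly the graphs of treewidth ≤ 1, so tw(G) ≥ 2. Combining the bounds, tw(G) = 2.

Treewidth 2.
Bags: B1 = {0, 1, 3}  B2 = {1, 2, 3}  B3 = {1, 2, 5}  B4 = {1, 4, 5}
Tree: B1–B2, B2–B3, B3–B4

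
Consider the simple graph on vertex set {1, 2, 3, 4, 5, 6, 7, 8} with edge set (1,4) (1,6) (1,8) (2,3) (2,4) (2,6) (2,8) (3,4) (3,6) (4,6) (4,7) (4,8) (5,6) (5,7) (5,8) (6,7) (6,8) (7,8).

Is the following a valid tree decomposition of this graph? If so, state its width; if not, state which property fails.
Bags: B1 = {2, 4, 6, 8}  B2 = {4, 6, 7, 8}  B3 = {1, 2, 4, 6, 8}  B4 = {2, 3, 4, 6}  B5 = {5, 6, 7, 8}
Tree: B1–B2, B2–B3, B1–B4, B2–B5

A tree decomposition must satisfy three properties: every vertex lies in some bag; for every edge, both endpoints lie together in some bag; and for every vertex, the bags containing it form a connected subtree. Here bags containing vertex 2 are not connected in the tree, so the decomposition is invalid.

No — bags containing vertex 2 are not connected in the tree.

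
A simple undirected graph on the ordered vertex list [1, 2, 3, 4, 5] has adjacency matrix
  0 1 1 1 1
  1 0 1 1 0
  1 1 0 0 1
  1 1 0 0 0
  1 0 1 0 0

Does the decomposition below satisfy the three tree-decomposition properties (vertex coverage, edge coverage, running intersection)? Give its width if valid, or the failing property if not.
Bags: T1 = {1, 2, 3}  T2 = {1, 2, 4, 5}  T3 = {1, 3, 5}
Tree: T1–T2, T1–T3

A tree decomposition must satisfy three properties: every vertex lies in some bag; for every edge, both endpoints lie together in some bag; and for every vertex, the bags containing it form a connected subtree. Here bags containing vertex 5 are not connected in the tree, so the decomposition is invalid.

No — bags containing vertex 5 are not connected in the tree.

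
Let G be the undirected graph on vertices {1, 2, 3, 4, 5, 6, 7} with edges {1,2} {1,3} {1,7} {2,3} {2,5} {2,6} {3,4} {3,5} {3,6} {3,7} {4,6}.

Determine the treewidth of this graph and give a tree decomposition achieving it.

Treewidth 2.
One optimal decomposition is:
Bags: B1 = {2, 3, 5}  B2 = {2, 3, 6}  B3 = {1, 2, 3}  B4 = {3, 4, 6}  B5 = {1, 3, 7}
Tree: B1–B2, B1–B3, B2–B4, B3–B5

The largest bag has 3 vertices, giving width 2; this decomposition certifies tw(G) ≤ 2. For the lower bound, the 3 vertices {1, 2, 3} are pairwise adjacent, and any tree decomposition puts a clique entirely inside one bag — forcing width ≥ 2. Combining the bounds, tw(G) = 2.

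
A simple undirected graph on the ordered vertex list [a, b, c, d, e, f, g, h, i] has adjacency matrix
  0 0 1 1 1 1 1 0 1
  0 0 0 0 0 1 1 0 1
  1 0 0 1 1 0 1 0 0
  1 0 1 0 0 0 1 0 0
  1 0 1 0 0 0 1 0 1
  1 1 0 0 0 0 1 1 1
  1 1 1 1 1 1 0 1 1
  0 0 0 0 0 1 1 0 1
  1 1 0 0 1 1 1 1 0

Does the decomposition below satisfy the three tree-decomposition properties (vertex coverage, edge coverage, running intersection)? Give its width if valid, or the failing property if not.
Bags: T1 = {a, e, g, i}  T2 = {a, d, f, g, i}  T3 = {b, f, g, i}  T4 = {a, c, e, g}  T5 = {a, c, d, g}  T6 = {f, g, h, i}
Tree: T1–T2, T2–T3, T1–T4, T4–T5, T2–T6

No — bags containing vertex d are not connected in the tree.

A tree decomposition must satisfy three properties: every vertex lies in some bag; for every edge, both endpoints lie together in some bag; and for every vertex, the bags containing it form a connected subtree. Here bags containing vertex d are not connected in the tree, so the decomposition is invalid.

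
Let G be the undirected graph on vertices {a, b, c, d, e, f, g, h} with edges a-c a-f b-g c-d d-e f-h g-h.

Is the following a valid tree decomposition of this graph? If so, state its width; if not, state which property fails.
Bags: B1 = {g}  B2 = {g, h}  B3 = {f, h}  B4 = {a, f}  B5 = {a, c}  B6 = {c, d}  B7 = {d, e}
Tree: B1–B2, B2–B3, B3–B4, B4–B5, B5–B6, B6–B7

No — vertex b appears in no bag.

A tree decomposition must satisfy three properties: every vertex lies in some bag; for every edge, both endpoints lie together in some bag; and for every vertex, the bags containing it form a connected subtree. Here vertex b appears in no bag, so the decomposition is invalid.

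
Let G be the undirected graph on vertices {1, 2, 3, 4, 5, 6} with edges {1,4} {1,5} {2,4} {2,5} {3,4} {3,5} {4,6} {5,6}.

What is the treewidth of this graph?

A width-2 tree decomposition is:
Bags: B1 = {4, 5, 6}  B2 = {3, 4, 5}  B3 = {1, 4, 5}  B4 = {2, 4, 5}
Tree: B1–B2, B2–B3, B3–B4
Each bag holds 3 vertices, so the decomposition has width 2, which upper-bounds the treewidth. Since 5–6–4–3–5 is a cycle in G, G is not acyclic. Forests are exactly the graphs of treewidth ≤ 1, so tw(G) ≥ 2. Combining the bounds, tw(G) = 2.

2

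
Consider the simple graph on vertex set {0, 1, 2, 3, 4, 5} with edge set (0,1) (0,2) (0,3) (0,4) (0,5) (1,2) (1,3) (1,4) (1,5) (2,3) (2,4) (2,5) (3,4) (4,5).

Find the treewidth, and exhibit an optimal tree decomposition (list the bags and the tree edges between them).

Every bag has size at most 5, so the width is 5 − 1 = 4 and tw(G) ≤ 4. For the lower bound, the 5 vertices {0, 1, 2, 3, 4} are pairwise adjacent, and any tree decomposition puts a clique entirely inside one bag — forcing width ≥ 4. Combining the bounds, tw(G) = 4.

Treewidth 4.
One such decomposition:
Bags: B1 = {0, 1, 2, 4, 5}  B2 = {0, 1, 2, 3, 4}
Tree: B1–B2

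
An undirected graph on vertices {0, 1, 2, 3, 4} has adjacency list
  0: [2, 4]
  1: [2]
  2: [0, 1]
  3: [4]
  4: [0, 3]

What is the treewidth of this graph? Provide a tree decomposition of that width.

Treewidth 1.
Bags: B1 = {3, 4}  B2 = {0, 4}  B3 = {0, 2}  B4 = {1, 2}
Tree: B1–B2, B2–B3, B3–B4

Every bag has size at most 2, so the width is 2 − 1 = 1 and tw(G) ≤ 1. Any graph with an edge has treewidth ≥ 1, and G has the edge 3–4. Therefore the treewidth is 1.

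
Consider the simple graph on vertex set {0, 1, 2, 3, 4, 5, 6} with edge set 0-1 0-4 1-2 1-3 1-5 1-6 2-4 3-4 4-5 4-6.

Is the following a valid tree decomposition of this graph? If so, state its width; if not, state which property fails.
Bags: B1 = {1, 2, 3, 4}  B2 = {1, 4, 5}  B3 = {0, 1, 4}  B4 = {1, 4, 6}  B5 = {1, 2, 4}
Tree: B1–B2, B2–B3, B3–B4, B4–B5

No — bags containing vertex 2 are not connected in the tree.

A tree decomposition must satisfy three properties: every vertex lies in some bag; for every edge, both endpoints lie together in some bag; and for every vertex, the bags containing it form a connected subtree. Here bags containing vertex 2 are not connected in the tree, so the decomposition is invalid.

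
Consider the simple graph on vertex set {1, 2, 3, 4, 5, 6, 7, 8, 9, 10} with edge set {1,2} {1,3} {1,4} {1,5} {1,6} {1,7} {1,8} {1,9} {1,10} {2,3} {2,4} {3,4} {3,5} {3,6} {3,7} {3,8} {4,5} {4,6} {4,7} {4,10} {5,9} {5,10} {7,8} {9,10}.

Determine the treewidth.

3

A width-3 tree decomposition is:
Bags: B1 = {1, 3, 4, 5}  B2 = {1, 3, 4, 6}  B3 = {1, 3, 4, 7}  B4 = {1, 3, 7, 8}  B5 = {1, 4, 5, 10}  B6 = {1, 5, 9, 10}  B7 = {1, 2, 3, 4}
Tree: B1–B2, B2–B3, B3–B4, B1–B5, B5–B6, B3–B7
The largest bag has 4 vertices, giving width 3; this decomposition certifies tw(G) ≤ 3. On the other hand G contains the 4-clique {1, 5, 9, 10}. A clique must lie in a single bag of any decomposition, so no decomposition can have width below 3. Hence tw(G) = 3 exactly.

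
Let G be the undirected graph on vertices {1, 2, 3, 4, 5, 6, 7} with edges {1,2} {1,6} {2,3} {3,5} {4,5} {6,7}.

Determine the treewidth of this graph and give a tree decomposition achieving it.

Treewidth 1.
Bags: B1 = {6, 7}  B2 = {1, 6}  B3 = {1, 2}  B4 = {2, 3}  B5 = {3, 5}  B6 = {4, 5}
Tree: B1–B2, B2–B3, B3–B4, B4–B5, B5–B6

Each bag holds 2 vertices, so the decomposition has width 1, which upper-bounds the treewidth. Since G has at least one edge (e.g. 7–6), it is not an edgeless graph, so tw(G) ≥ 1. Hence tw(G) = 1 exactly.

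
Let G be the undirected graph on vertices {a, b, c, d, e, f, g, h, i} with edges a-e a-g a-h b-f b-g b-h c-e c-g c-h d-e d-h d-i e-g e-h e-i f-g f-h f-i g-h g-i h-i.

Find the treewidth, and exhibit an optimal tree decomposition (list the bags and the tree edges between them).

Treewidth 3.
One optimal decomposition is:
Bags: B1 = {e, g, h, i}  B2 = {f, g, h, i}  B3 = {c, e, g, h}  B4 = {d, e, h, i}  B5 = {a, e, g, h}  B6 = {b, f, g, h}
Tree: B1–B2, B1–B3, B1–B4, B3–B5, B2–B6

The largest bag has 4 vertices, giving width 3; this decomposition certifies tw(G) ≤ 3. Conversely, {d, e, h, i} is a clique of size 4, and the vertices of any clique must share a bag in every tree decomposition; so some bag has ≥ 4 vertices and tw(G) ≥ 3. The upper and lower bounds meet at 3, so that is the treewidth.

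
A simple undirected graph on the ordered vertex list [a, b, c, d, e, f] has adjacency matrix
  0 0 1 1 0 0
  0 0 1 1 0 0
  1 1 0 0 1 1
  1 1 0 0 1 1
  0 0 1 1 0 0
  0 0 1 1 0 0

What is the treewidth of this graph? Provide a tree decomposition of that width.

Treewidth 2.
Bags: B1 = {b, c, d}  B2 = {c, d, f}  B3 = {a, c, d}  B4 = {c, d, e}
Tree: B1–B2, B2–B3, B3–B4

Each bag holds 3 vertices, so the decomposition has width 2, which upper-bounds the treewidth. For the lower bound, G contains the cycle b–c–f–d–b, so G is not a forest; only forests have treewidth ≤ 1, hence tw(G) ≥ 2. Combining the bounds, tw(G) = 2.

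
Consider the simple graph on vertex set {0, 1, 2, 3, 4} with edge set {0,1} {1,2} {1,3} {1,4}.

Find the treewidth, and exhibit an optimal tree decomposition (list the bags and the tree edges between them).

Treewidth 1.
One optimal decomposition is:
Bags: B1 = {1, 3}  B2 = {1, 2}  B3 = {1, 4}  B4 = {0, 1}
Tree: B1–B2, B1–B3, B3–B4

Each bag holds 2 vertices, so the decomposition has width 1, which upper-bounds the treewidth. Any graph with an edge has treewidth ≥ 1, and G has the edge 3–1. Hence tw(G) = 1 exactly.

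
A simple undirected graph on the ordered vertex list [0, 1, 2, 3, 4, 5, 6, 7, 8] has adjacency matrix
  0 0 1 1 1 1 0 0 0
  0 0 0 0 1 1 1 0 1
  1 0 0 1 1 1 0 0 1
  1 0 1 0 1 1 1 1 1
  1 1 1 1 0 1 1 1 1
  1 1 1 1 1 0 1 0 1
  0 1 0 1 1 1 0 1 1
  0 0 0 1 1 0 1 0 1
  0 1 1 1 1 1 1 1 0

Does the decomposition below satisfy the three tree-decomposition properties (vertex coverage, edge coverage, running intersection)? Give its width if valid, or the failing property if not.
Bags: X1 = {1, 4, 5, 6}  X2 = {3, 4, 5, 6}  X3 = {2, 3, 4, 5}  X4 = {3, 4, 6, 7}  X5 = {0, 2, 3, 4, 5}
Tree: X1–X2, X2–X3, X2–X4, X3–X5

A tree decomposition must satisfy three properties: every vertex lies in some bag; for every edge, both endpoints lie together in some bag; and for every vertex, the bags containing it form a connected subtree. Here vertex 8 appears in no bag, so the decomposition is invalid.

No — vertex 8 appears in no bag.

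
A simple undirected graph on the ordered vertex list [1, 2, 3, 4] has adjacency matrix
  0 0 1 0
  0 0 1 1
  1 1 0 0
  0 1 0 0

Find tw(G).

1

A width-1 tree decomposition is:
Bags: B1 = {2, 4}  B2 = {2, 3}  B3 = {1, 3}
Tree: B1–B2, B2–B3
The largest bag has 2 vertices, giving width 1; this decomposition certifies tw(G) ≤ 1. Since G has at least one edge (e.g. 4–2), it is not an edgeless graph, so tw(G) ≥ 1. Combining the bounds, tw(G) = 1.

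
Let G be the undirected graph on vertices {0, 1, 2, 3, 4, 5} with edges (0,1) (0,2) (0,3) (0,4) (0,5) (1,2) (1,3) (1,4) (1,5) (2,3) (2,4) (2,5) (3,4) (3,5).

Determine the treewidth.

4

A width-4 tree decomposition is:
Bags: B1 = {0, 1, 2, 3, 5}  B2 = {0, 1, 2, 3, 4}
Tree: B1–B2
The largest bag has 5 vertices, giving width 4; this decomposition certifies tw(G) ≤ 4. Conversely, {0, 1, 2, 3, 4} is a clique of size 5, and the vertices of any clique must share a bag in every tree decomposition; so some bag has ≥ 5 vertices and tw(G) ≥ 4. The upper and lower bounds meet at 4, so that is the treewidth.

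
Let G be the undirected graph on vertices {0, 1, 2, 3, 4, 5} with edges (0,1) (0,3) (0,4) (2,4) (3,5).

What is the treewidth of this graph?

1

A width-1 tree decomposition is:
Bags: B1 = {0, 3}  B2 = {0, 1}  B3 = {0, 4}  B4 = {3, 5}  B5 = {2, 4}
Tree: B1–B2, B1–B3, B1–B4, B3–B5
Every bag has size at most 2, so the width is 2 − 1 = 1 and tw(G) ≤ 1. G has an edge, so its treewidth is at least 1. Hence tw(G) = 1 exactly.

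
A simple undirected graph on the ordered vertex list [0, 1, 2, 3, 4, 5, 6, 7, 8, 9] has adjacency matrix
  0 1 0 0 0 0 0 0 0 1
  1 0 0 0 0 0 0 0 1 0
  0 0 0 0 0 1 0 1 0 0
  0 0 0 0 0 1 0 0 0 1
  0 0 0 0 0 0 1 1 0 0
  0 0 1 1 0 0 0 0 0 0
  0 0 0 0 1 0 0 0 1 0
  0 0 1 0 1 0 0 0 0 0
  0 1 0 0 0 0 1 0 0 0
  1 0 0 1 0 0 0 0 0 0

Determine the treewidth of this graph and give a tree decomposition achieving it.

The largest bag has 3 vertices, giving width 2; this decomposition certifies tw(G) ≤ 2. Since 6–4–7–2–5–3–9–0–1–8–6 is a cycle in G, G is not acyclic. Forests are exactly the graphs of treewidth ≤ 1, so tw(G) ≥ 2. Hence tw(G) = 2 exactly.

Treewidth 2.
One such decomposition:
Bags: B1 = {4, 6, 7}  B2 = {2, 6, 7}  B3 = {2, 5, 6}  B4 = {3, 5, 6}  B5 = {3, 6, 9}  B6 = {0, 6, 9}  B7 = {0, 1, 6}  B8 = {1, 6, 8}
Tree: B1–B2, B2–B3, B3–B4, B4–B5, B5–B6, B6–B7, B7–B8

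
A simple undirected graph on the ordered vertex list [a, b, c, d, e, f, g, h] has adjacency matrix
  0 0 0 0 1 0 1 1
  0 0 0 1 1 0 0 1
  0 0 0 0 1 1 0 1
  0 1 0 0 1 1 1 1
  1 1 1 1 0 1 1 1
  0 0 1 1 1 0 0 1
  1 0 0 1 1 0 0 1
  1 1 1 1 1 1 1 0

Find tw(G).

A width-3 tree decomposition is:
Bags: B1 = {d, e, g, h}  B2 = {b, d, e, h}  B3 = {d, e, f, h}  B4 = {a, e, g, h}  B5 = {c, e, f, h}
Tree: B1–B2, B1–B3, B1–B4, B3–B5
Every bag has size at most 4, so the width is 4 − 1 = 3 and tw(G) ≤ 3. On the other hand G contains the 4-clique {d, e, g, h}. A clique must lie in a single bag of any decomposition, so no decomposition can have width below 3. The upper and lower bounds meet at 3, so that is the treewidth.

3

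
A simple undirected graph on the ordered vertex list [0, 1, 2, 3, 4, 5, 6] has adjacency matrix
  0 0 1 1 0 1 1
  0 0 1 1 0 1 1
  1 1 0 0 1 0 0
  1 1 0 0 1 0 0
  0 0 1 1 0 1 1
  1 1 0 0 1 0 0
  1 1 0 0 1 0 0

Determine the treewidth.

3

A width-3 tree decomposition is:
Bags: B1 = {0, 1, 3, 4}  B2 = {0, 1, 2, 4}  B3 = {0, 1, 4, 6}  B4 = {0, 1, 4, 5}
Tree: B1–B2, B2–B3, B3–B4
The largest bag has 4 vertices, giving width 3; this decomposition certifies tw(G) ≤ 3. For the lower bound: the 4 vertex sets {0,3}, {1,2}, {4}, {6} are disjoint, each induces a connected subgraph, and every pair is joined by at least one edge of G. Contracting each set to a single vertex therefore yields K_{4} as a minor, and since treewidth is minor-monotone, tw(G) ≥ tw(K_{4}) = 3. Hence tw(G) = 3 exactly.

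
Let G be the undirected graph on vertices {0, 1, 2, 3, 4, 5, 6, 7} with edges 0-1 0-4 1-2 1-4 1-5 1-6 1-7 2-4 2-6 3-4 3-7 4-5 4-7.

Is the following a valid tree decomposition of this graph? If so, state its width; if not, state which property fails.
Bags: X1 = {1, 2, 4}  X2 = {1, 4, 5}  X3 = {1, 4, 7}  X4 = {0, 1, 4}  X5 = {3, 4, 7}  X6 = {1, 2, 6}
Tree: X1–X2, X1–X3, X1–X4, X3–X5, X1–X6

Checking the three conditions: (i) the bags cover all of {0, 1, 2, 3, 4, 5, 6, 7}; (ii) for each edge, some bag contains both endpoints; (iii) the bags containing any fixed vertex form a subtree. All hold, so the decomposition is valid with width 3 − 1 = 2.

Yes; width 2.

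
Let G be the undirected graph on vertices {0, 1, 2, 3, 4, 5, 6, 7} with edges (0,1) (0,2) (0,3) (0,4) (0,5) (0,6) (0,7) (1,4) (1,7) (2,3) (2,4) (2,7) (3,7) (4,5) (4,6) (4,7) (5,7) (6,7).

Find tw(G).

A width-3 tree decomposition is:
Bags: B1 = {0, 4, 5, 7}  B2 = {0, 2, 4, 7}  B3 = {0, 2, 3, 7}  B4 = {0, 1, 4, 7}  B5 = {0, 4, 6, 7}
Tree: B1–B2, B2–B3, B1–B4, B1–B5
The largest bag has 4 vertices, giving width 3; this decomposition certifies tw(G) ≤ 3. For the lower bound, the 4 vertices {0, 2, 3, 7} are pairwise adjacent, and any tree decomposition puts a clique entirely inside one bag — forcing width ≥ 3. The upper and lower bounds meet at 3, so that is the treewidth.

3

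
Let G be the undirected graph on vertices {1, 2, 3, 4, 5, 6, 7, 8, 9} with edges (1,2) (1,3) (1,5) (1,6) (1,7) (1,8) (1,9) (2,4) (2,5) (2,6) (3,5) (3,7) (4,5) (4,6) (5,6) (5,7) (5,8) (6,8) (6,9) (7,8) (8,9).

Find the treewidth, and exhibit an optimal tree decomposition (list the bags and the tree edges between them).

Each bag holds 4 vertices, so the decomposition has width 3, which upper-bounds the treewidth. Conversely, {1, 6, 8, 9} is a clique of size 4, and the vertices of any clique must share a bag in every tree decomposition; so some bag has ≥ 4 vertices and tw(G) ≥ 3. Combining the bounds, tw(G) = 3.

Treewidth 3.
One such decomposition:
Bags: B1 = {1, 5, 7, 8}  B2 = {1, 3, 5, 7}  B3 = {1, 5, 6, 8}  B4 = {1, 6, 8, 9}  B5 = {1, 2, 5, 6}  B6 = {2, 4, 5, 6}
Tree: B1–B2, B1–B3, B3–B4, B3–B5, B5–B6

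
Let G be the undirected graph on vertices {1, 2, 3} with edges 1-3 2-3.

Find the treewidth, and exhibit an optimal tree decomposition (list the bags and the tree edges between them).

Treewidth 1.
One such decomposition:
Bags: B1 = {2, 3}  B2 = {1, 3}
Tree: B1–B2

Each bag holds 2 vertices, so the decomposition has width 1, which upper-bounds the treewidth. Any graph with an edge has treewidth ≥ 1, and G has the edge 2–3. The upper and lower bounds meet at 1, so that is the treewidth.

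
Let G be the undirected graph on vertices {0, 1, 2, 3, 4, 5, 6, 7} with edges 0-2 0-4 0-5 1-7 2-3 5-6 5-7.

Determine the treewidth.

1

A width-1 tree decomposition is:
Bags: B1 = {0, 2}  B2 = {0, 5}  B3 = {0, 4}  B4 = {5, 6}  B5 = {5, 7}  B6 = {2, 3}  B7 = {1, 7}
Tree: B1–B2, B1–B3, B2–B4, B4–B5, B1–B6, B5–B7
Each bag holds 2 vertices, so the decomposition has width 1, which upper-bounds the treewidth. Since G has at least one edge (e.g. 2–0), it is not an edgeless graph, so tw(G) ≥ 1. Hence tw(G) = 1 exactly.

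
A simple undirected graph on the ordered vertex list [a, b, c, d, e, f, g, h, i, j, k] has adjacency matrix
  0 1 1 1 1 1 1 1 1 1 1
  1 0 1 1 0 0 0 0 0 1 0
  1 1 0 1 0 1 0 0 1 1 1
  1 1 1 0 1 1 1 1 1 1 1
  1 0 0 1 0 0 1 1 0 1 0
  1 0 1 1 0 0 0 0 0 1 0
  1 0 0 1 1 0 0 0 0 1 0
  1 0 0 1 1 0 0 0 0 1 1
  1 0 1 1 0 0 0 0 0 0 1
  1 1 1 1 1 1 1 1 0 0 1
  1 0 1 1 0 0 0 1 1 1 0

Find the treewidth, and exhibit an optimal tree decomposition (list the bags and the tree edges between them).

Every bag has size at most 5, so the width is 5 − 1 = 4 and tw(G) ≤ 4. For the lower bound, the 5 vertices {a, d, e, g, j} are pairwise adjacent, and any tree decomposition puts a clique entirely inside one bag — forcing width ≥ 4. Combining the bounds, tw(G) = 4.

Treewidth 4.
Bags: B1 = {a, d, h, j, k}  B2 = {a, c, d, j, k}  B3 = {a, d, e, h, j}  B4 = {a, c, d, f, j}  B5 = {a, c, d, i, k}  B6 = {a, d, e, g, j}  B7 = {a, b, c, d, j}
Tree: B1–B2, B1–B3, B2–B4, B2–B5, B3–B6, B2–B7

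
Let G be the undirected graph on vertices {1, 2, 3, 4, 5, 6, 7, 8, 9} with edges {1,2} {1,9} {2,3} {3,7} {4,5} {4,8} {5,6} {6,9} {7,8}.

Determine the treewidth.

2

A width-2 tree decomposition is:
Bags: B1 = {2, 3, 7}  B2 = {2, 7, 8}  B3 = {2, 4, 8}  B4 = {2, 4, 5}  B5 = {2, 5, 6}  B6 = {2, 6, 9}  B7 = {1, 2, 9}
Tree: B1–B2, B2–B3, B3–B4, B4–B5, B5–B6, B6–B7
The largest bag has 3 vertices, giving width 2; this decomposition certifies tw(G) ≤ 2. Since 2–3–7–8–4–5–6–9–1–2 is a cycle in G, G is not acyclic. Forests are exactly the graphs of treewidth ≤ 1, so tw(G) ≥ 2. Hence tw(G) = 2 exactly.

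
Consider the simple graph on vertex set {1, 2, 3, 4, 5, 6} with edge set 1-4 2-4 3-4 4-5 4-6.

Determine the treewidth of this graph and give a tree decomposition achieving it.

The largest bag has 2 vertices, giving width 1; this decomposition certifies tw(G) ≤ 1. Any graph with an edge has treewidth ≥ 1, and G has the edge 4–6. Therefore the treewidth is 1.

Treewidth 1.
One optimal decomposition is:
Bags: B1 = {4, 6}  B2 = {1, 4}  B3 = {3, 4}  B4 = {2, 4}  B5 = {4, 5}
Tree: B1–B2, B2–B3, B2–B4, B2–B5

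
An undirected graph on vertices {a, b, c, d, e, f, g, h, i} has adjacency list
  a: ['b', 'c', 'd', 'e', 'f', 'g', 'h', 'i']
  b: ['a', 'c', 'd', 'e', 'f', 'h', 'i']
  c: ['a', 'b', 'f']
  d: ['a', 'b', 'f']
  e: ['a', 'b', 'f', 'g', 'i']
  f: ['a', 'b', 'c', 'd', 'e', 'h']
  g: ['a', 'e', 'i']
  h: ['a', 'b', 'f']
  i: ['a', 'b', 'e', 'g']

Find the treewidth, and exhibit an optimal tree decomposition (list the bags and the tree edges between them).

Treewidth 3.
One optimal decomposition is:
Bags: B1 = {a, b, e, i}  B2 = {a, b, e, f}  B3 = {a, b, f, h}  B4 = {a, b, d, f}  B5 = {a, e, g, i}  B6 = {a, b, c, f}
Tree: B1–B2, B2–B3, B2–B4, B1–B5, B2–B6

The largest bag has 4 vertices, giving width 3; this decomposition certifies tw(G) ≤ 3. For the lower bound, the 4 vertices {a, e, g, i} are pairwise adjacent, and any tree decomposition puts a clique entirely inside one bag — forcing width ≥ 3. The upper and lower bounds meet at 3, so that is the treewidth.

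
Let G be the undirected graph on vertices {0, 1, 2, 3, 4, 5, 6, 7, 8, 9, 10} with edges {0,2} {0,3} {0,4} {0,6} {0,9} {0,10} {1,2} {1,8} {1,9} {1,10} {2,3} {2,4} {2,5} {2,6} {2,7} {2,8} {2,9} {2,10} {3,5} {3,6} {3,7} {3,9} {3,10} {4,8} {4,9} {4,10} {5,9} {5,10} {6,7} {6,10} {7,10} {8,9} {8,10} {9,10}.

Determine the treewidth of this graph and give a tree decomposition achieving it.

Every bag has size at most 5, so the width is 5 − 1 = 4 and tw(G) ≤ 4. On the other hand G contains the 5-clique {0, 2, 3, 9, 10}. A clique must lie in a single bag of any decomposition, so no decomposition can have width below 4. Therefore the treewidth is 4.

Treewidth 4.
One such decomposition:
Bags: B1 = {2, 3, 5, 9, 10}  B2 = {0, 2, 3, 9, 10}  B3 = {0, 2, 3, 6, 10}  B4 = {0, 2, 4, 9, 10}  B5 = {2, 4, 8, 9, 10}  B6 = {2, 3, 6, 7, 10}  B7 = {1, 2, 8, 9, 10}
Tree: B1–B2, B2–B3, B2–B4, B4–B5, B3–B6, B5–B7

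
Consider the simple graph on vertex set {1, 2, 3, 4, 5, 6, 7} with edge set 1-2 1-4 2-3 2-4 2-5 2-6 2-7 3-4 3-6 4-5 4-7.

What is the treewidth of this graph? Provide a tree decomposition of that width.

Treewidth 2.
One optimal decomposition is:
Bags: B1 = {2, 3, 4}  B2 = {1, 2, 4}  B3 = {2, 3, 6}  B4 = {2, 4, 7}  B5 = {2, 4, 5}
Tree: B1–B2, B1–B3, B1–B4, B4–B5

The largest bag has 3 vertices, giving width 2; this decomposition certifies tw(G) ≤ 2. For the lower bound, the 3 vertices {1, 2, 4} are pairwise adjacent, and any tree decomposition puts a clique entirely inside one bag — forcing width ≥ 2. The upper and lower bounds meet at 2, so that is the treewidth.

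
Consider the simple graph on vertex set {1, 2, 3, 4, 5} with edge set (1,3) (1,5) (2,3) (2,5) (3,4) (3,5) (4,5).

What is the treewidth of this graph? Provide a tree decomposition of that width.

Every bag has size at most 3, so the width is 3 − 1 = 2 and tw(G) ≤ 2. Conversely, {1, 3, 5} is a clique of size 3, and the vertices of any clique must share a bag in every tree decomposition; so some bag has ≥ 3 vertices and tw(G) ≥ 2. The upper and lower bounds meet at 2, so that is the treewidth.

Treewidth 2.
One optimal decomposition is:
Bags: B1 = {1, 3, 5}  B2 = {2, 3, 5}  B3 = {3, 4, 5}
Tree: B1–B2, B2–B3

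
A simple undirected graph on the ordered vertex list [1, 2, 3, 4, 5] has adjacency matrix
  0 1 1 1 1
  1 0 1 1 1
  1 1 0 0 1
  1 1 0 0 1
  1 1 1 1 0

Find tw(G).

3

A width-3 tree decomposition is:
Bags: B1 = {1, 2, 3, 5}  B2 = {1, 2, 4, 5}
Tree: B1–B2
Every bag has size at most 4, so the width is 4 − 1 = 3 and tw(G) ≤ 3. For the lower bound, the 4 vertices {1, 2, 3, 5} are pairwise adjacent, and any tree decomposition puts a clique entirely inside one bag — forcing width ≥ 3. Therefore the treewidth is 3.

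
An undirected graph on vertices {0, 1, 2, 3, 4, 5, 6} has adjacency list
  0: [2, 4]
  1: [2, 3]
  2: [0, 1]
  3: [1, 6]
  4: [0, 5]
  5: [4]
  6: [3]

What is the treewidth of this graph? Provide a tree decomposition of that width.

Each bag holds 2 vertices, so the decomposition has width 1, which upper-bounds the treewidth. G has an edge, so its treewidth is at least 1. Therefore the treewidth is 1.

Treewidth 1.
One such decomposition:
Bags: B1 = {3, 6}  B2 = {1, 3}  B3 = {1, 2}  B4 = {0, 2}  B5 = {0, 4}  B6 = {4, 5}
Tree: B1–B2, B2–B3, B3–B4, B4–B5, B5–B6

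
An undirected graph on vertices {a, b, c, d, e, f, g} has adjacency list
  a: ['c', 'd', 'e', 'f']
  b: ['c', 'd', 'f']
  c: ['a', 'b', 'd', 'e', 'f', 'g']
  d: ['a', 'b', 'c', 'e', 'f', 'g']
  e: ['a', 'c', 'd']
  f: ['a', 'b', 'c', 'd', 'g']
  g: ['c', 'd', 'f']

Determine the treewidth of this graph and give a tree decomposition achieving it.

Treewidth 3.
One such decomposition:
Bags: B1 = {a, c, d, f}  B2 = {b, c, d, f}  B3 = {a, c, d, e}  B4 = {c, d, f, g}
Tree: B1–B2, B1–B3, B2–B4

Every bag has size at most 4, so the width is 4 − 1 = 3 and tw(G) ≤ 3. Conversely, {a, c, d, e} is a clique of size 4, and the vertices of any clique must share a bag in every tree decomposition; so some bag has ≥ 4 vertices and tw(G) ≥ 3. Combining the bounds, tw(G) = 3.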